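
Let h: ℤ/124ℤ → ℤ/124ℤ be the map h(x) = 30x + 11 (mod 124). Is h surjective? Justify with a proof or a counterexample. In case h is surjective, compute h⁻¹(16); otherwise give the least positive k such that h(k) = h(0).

62

Since gcd(30, 124) = 2, we have 30x ≡ 0 (mod 2) for all x, so h(x) ≡ 1 (mod 2).
But 0 ≢ 1 (mod 2), so 0 ∈ ℤ/124ℤ has no preimage. So h is not surjective.
Since h is not surjective, we find the least positive k with h(k) = h(0): this means 30k ≡ 0 (mod 124), i.e. 124 ∣ 30k. Since gcd(30, 124) = 2, dividing through by 2 this holds exactly when 62 ∣ 15k, and as gcd(15, 62) = 1, exactly when 62 ∣ k.
The smallest positive such k is 62.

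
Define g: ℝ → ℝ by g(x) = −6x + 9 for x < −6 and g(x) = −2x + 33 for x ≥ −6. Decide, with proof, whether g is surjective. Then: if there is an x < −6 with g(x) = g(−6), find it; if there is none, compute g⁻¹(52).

Both pieces are strictly decreasing (slopes −6 and −2), so each is injective on its own interval.
The left piece maps (−∞, −6) onto (45, ∞); the right piece maps [−6, ∞) onto (−∞, 45].
These images together cover ℝ, so g is surjective.
Because the two images are disjoint, no x < −6 has g(x) = g(−6), so we compute g⁻¹(52): 52 lies in (45, ∞), so solve −6x + 9 = 52: x = (52 − 9)/(−6) = −43/6.

-43/6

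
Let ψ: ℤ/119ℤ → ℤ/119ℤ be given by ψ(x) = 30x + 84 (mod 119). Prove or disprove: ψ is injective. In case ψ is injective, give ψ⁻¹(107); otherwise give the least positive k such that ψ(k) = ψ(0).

92

Recall: ψ is injective when ψ(x_1) = ψ(x_2) forces x_1 = x_2.
If ψ(x_1) = ψ(x_2), then 30x_1 ≡ 30x_2 (mod 119). Because gcd(30, 119) = 1, we may cancel 30 to get x_1 ≡ x_2 (mod 119).
Hence ψ is injective.
We now compute 30⁻¹ mod 119 explicitly. Euclid's algorithm: 119 = 3·30 + 29, 30 = 1·29 + 1; back-substituting gives 1 = 4·30 − 1·119, so 30⁻¹ ≡ 4 (mod 119).
Since ψ is injective, we compute ψ⁻¹(107): solve 30x + 84 ≡ 107 (mod 119), i.e. 30x ≡ 23 (mod 119).
Multiplying by 30⁻¹ = 4 gives x ≡ 4·23 = 92 ≡ 92 (mod 119).
Check: ψ(92) = 30·92 + 84 = 2844 = 23·119 + 107 ≡ 107 (mod 119).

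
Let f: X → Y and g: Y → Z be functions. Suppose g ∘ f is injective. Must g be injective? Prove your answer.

No. Take X = {1, 2}, Y = {1, 2, 3}, Z = {1, 2, 3}, f(a) = a for each a ∈ X, and g(b) = 2 if b ∈ {2, 3} else g(b) = b.
Then g ∘ f = f is injective (X ⊂ Y and f is the inclusion), but g(2) = g(3) = 2 with 2 ≠ 3, so g is not injective.

not injective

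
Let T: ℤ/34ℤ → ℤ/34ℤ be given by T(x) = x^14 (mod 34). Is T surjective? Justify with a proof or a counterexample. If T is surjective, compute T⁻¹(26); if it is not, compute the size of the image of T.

18

T(16): Repeated squaring mod 34: 16^1 ≡ 16, 16^2 ≡ 16² = 256 ≡ 18, 16^4 ≡ 18² = 324 ≡ 18, 16^8 ≡ 18² = 324 ≡ 18. Since 14 = 8 + 4 + 2, 16^14 ≡ 18·18·18: 18·18 = 324 ≡ 18, then 18·18 = 324 ≡ 18. So 16^14 ≡ 18 (mod 34).
T(18): Repeated squaring mod 34: 18^1 ≡ 18, 18^2 ≡ 18² = 324 ≡ 18, 18^4 ≡ 18² = 324 ≡ 18, 18^8 ≡ 18² = 324 ≡ 18. Since 14 = 8 + 4 + 2, 18^14 ≡ 18·18·18: 18·18 = 324 ≡ 18, then 18·18 = 324 ≡ 18. So 18^14 ≡ 18 (mod 34).
So T(16) = T(18) = 18 while 16 ≠ 18, so T is not injective.
A non-injective map from the 34-element set ℤ/34ℤ to itself takes at most 33 distinct values, so it cannot be surjective. Hence T is not surjective.
Since T is not surjective, we determine |image(T)|. Computing x^14 mod 34 for each x (by repeated squaring, reducing mod 34 at every step), the values T(0), T(1), …, T(33) are: 0, 1, 30, 19, 16, 15, 26, 25, 4, 21, 8, 9, 32, 33, 2, 13, 18, 17, 18, 13, 2, 33, 32, 9, 8, 21, 4, 25, 26, 15, 16, 19, 30, 1.
The distinct values are {0, 1, 2, 4, 8, 9, 13, 15, 16, 17, 18, 19, 21, 25, 26, 30, 32, 33}; there are 18 of them.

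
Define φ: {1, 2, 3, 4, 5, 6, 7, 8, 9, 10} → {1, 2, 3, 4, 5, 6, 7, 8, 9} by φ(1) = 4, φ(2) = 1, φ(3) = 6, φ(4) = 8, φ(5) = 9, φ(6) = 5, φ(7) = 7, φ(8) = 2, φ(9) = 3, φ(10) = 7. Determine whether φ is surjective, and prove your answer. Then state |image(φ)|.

9

Every element of the codomain has a preimage: 1 = φ(2), 2 = φ(8), 3 = φ(9), 4 = φ(1), 5 = φ(6), 6 = φ(3), 7 = φ(7), 8 = φ(4), 9 = φ(5).
Thus φ is surjective.
The image of φ is {1, 2, 3, 4, 5, 6, 7, 8, 9}, which has 9 elements.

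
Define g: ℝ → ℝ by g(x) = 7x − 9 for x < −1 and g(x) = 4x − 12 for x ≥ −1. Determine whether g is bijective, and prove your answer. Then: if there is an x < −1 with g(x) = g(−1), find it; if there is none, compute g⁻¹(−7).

Both pieces are strictly increasing (slopes 7 and 4), so each is injective on its own interval.
The left piece maps (−∞, −1) onto (−∞, −16); the right piece maps [−1, ∞) onto [−16, ∞).
Since −16 = −16, the images partition ℝ: g is injective and surjective, hence bijective.
Because the two images are disjoint, no x < −1 has g(x) = g(−1), so we compute g⁻¹(−7): −7 lies in [−16, ∞), so solve 4x − 12 = −7: x = (−7 + 12)/4 = 5/4.

5/4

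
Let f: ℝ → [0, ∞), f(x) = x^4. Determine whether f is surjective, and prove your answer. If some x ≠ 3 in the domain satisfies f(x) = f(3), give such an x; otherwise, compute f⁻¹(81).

For any y ∈ [0, ∞), x = y^{1/4} ∈ ℝ satisfies x^4 = y, so f is surjective.
For the follow-up, such an x exists: taking x = −3 ∈ ℝ gives f(−3) = 81 = f(3) with −3 ≠ 3.

-3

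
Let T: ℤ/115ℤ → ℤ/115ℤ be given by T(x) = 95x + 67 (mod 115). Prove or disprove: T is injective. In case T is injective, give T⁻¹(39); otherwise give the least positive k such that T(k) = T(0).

Recall that T is injective if T(s) = T(t) implies s = t.
We have gcd(95, 115) = 5 > 1. Taking s = 0 and t = 23: T(0) = 67 and T(23) = 95·23 + 67 = 2252 ≡ 67 (mod 115).
So T(0) = T(23) while 0 ≠ 23, so T is not injective.
Since T is not injective, we find the least positive k with T(k) = T(0): this means 95k ≡ 0 (mod 115), i.e. 115 ∣ 95k. Since gcd(95, 115) = 5, dividing through by 5 this holds exactly when 23 ∣ 19k, and as gcd(19, 23) = 1, exactly when 23 ∣ k.
The smallest positive such k is 23.

23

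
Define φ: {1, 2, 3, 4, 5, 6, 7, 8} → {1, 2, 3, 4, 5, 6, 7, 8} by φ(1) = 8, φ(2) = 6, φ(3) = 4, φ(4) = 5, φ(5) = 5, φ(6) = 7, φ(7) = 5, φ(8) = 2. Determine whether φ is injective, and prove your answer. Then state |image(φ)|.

φ(4) = 5 = φ(5) with 4 ≠ 5, so φ is not injective.
The image of φ is {2, 4, 5, 6, 7, 8}, which has 6 elements.

6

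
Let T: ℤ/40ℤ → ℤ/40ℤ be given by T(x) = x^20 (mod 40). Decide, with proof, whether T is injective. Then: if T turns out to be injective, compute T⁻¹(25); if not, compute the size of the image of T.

4

T(1) = 1^20 = 1.
T(3): Repeated squaring mod 40: 3^1 ≡ 3, 3^2 ≡ 3² = 9, 3^4 ≡ 9² = 81 ≡ 1, 3^8 ≡ 1² = 1, 3^16 ≡ 1² = 1. Since 20 = 16 + 4, 3^20 ≡ 1·1: 1·1 = 1. So 3^20 ≡ 1 (mod 40).
So T(1) = T(3) = 1 while 1 ≠ 3, thus T is not injective.
Since T is not injective, we determine |image(T)|. Computing x^20 mod 40 for each x (by repeated squaring, reducing mod 40 at every step), the values T(0), T(1), …, T(39) are: 0, 1, 16, 1, 16, 25, 16, 1, 16, 1, 0, 1, 16, 1, 16, 25, 16, 1, 16, 1, 0, 1, 16, 1, 16, 25, 16, 1, 16, 1, 0, 1, 16, 1, 16, 25, 16, 1, 16, 1.
The distinct values are {0, 1, 16, 25}; there are 4 of them.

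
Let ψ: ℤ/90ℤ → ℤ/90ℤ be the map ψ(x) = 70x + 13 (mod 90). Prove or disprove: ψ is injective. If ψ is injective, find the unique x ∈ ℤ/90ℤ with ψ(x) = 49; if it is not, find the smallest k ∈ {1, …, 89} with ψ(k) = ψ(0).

9

We have gcd(70, 90) = 10 > 1. Taking s = 0 and t = 9: ψ(0) = 13 and ψ(9) = 70·9 + 13 = 643 ≡ 13 (mod 90).
So ψ(0) = ψ(9) while 0 ≠ 9, thus ψ is not injective.
Since ψ is not injective, we find the least positive k with ψ(k) = ψ(0): this means 70k ≡ 0 (mod 90), i.e. 90 ∣ 70k. Since gcd(70, 90) = 10, dividing through by 10 this holds exactly when 9 ∣ 7k, and as gcd(7, 9) = 1, exactly when 9 ∣ k.
The smallest positive such k is 9.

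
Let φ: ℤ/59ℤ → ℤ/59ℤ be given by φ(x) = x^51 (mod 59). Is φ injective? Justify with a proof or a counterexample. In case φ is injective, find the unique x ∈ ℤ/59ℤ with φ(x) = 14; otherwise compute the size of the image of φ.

52

Since 59 is prime, the nonzero elements of ℤ/59ℤ form a cyclic group of order 58.
As gcd(51, 58) = 1, raising to the 51st power is a bijection on this group: if s^51 ≡ t^51 then (st^{−1})^51 = 1, and the only element of order dividing gcd(51, 58) = 1 is 1, so s = t.
With φ(0) = 0 this makes φ injective on all of ℤ/59ℤ, hence bijective (finite equal-size domain and codomain). In particular φ is injective.
Since φ is injective, we find the preimage of 14. The inverse of x ↦ x^51 on (ℤ/59ℤ)^× is x ↦ x^33, because 51·33 = 1683 = 29·58 + 1 ≡ 1 (mod 58) and x^{58} = 1 for x ≠ 0 (Fermat). So φ⁻¹(14) = 14^33 mod 59.
Repeated squaring mod 59: 14^1 ≡ 14, 14^2 ≡ 14² = 196 ≡ 19, 14^4 ≡ 19² = 361 ≡ 7, 14^8 ≡ 7² = 49, 14^16 ≡ 49² = 2401 ≡ 41, 14^32 ≡ 41² = 1681 ≡ 29. Since 33 = 32 + 1, 14^33 ≡ 29·14: 29·14 = 406 ≡ 52. So 14^33 ≡ 52 (mod 59).
Hence φ⁻¹(14) = 52.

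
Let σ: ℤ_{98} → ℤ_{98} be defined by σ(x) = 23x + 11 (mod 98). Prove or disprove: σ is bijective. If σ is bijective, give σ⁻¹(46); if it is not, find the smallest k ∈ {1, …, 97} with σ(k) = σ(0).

91

If σ(s) = σ(t), then 23s ≡ 23t (mod 98). Because gcd(23, 98) = 1, we may cancel 23 to get s ≡ t (mod 98).
We now compute 23⁻¹ mod 98 explicitly. Euclid's algorithm: 98 = 4·23 + 6, 23 = 3·6 + 5, 6 = 1·5 + 1; back-substituting gives 1 = 81·23 − 19·98, so 23⁻¹ ≡ 81 (mod 98).
Then y ↦ 81(y − 11) is a two-sided inverse to σ, so every y ∈ ℤ_{98} has a preimage.
So σ is bijective.
Since σ is bijective, we find σ⁻¹(46): we need 23x ≡ 46 − 11 ≡ 35 (mod 98). Using 23⁻¹ = 81: x ≡ 81·35 = 2835 = 28·98 + 91, so x = 91.
Check: σ(91) = 23·91 + 11 = 2104 = 21·98 + 46 ≡ 46 (mod 98).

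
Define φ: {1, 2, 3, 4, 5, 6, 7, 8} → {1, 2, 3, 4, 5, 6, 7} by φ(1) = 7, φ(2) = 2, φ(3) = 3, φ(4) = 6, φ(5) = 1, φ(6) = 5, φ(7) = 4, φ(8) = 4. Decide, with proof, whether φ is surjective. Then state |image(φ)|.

7

Every element of the codomain has a preimage: 1 = φ(5), 2 = φ(2), 3 = φ(3), 4 = φ(7), 5 = φ(6), 6 = φ(4), 7 = φ(1).
Hence φ is surjective.
The image of φ is {1, 2, 3, 4, 5, 6, 7}, which has 7 elements.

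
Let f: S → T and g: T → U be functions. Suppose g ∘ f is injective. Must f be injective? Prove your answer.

Suppose f(s) = f(t). Applying g: (g ∘ f)(s) = (g ∘ f)(t). Since g ∘ f is injective, s = t. So f is injective.

injective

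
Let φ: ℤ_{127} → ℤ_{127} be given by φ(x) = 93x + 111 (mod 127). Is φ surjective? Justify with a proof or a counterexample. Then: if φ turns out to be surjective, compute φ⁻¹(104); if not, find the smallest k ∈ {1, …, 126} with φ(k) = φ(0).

Since gcd(93, 127) = 1, 93 is invertible modulo 127. Euclid's algorithm: 127 = 1·93 + 34, 93 = 2·34 + 25, 34 = 1·25 + 9, 25 = 2·9 + 7, 9 = 1·7 + 2, 7 = 3·2 + 1; back-substituting gives 1 = 56·93 − 41·127, so 93⁻¹ ≡ 56 (mod 127).
Then y ↦ 56(y − 111) is a two-sided inverse to φ, so every y ∈ ℤ_{127} has a preimage.
Therefore φ is surjective.
Since φ is surjective, we find φ⁻¹(104): we need 93x ≡ 104 − 111 ≡ 120 (mod 127). Using 93⁻¹ = 56: x ≡ 56·120 = 6720 = 52·127 + 116, so x = 116.
Check: φ(116) = 93·116 + 111 = 10899 = 85·127 + 104 ≡ 104 (mod 127).

116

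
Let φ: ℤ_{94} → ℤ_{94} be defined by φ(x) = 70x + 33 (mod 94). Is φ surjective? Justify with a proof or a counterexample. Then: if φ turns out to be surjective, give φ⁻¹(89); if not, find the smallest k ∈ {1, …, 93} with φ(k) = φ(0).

47

Since gcd(70, 94) = 2, we have 70x ≡ 0 (mod 2) for all x, so φ(x) ≡ 1 (mod 2).
But 0 ≢ 1 (mod 2), so 0 ∈ ℤ_{94} has no preimage. Hence φ is not surjective.
Since φ is not surjective, we find the least positive k with φ(k) = φ(0): this means 70k ≡ 0 (mod 94), i.e. 94 ∣ 70k. Since gcd(70, 94) = 2, dividing through by 2 this holds exactly when 47 ∣ 35k, and as gcd(35, 47) = 1, exactly when 47 ∣ k.
The smallest positive such k is 47.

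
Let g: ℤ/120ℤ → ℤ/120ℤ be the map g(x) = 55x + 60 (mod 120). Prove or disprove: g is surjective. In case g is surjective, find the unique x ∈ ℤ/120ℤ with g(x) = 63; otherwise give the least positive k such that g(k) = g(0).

By definition, g is surjective if every y in the codomain equals g(x) for some x in the domain.
Since gcd(55, 120) = 5, we have 55x ≡ 0 (mod 5) for all x, so g(x) ≡ 0 (mod 5).
But 1 ≢ 0 (mod 5), so 1 ∈ ℤ/120ℤ has no preimage. Therefore g is not surjective.
Since g is not surjective, we find the least positive k with g(k) = g(0): this means 55k ≡ 0 (mod 120), i.e. 120 ∣ 55k. Since gcd(55, 120) = 5, dividing through by 5 this holds exactly when 24 ∣ 11k, and as gcd(11, 24) = 1, exactly when 24 ∣ k.
The smallest positive such k is 24.

24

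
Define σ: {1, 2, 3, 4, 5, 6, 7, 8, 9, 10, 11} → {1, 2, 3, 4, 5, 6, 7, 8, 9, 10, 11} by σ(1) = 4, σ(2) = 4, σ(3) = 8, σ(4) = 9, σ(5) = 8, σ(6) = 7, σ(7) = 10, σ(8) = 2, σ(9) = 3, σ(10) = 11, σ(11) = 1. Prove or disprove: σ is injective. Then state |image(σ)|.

9

σ(1) = 4 = σ(2) with 1 ≠ 2, so σ is not injective.
The image of σ is {1, 2, 3, 4, 7, 8, 9, 10, 11}, which has 9 elements.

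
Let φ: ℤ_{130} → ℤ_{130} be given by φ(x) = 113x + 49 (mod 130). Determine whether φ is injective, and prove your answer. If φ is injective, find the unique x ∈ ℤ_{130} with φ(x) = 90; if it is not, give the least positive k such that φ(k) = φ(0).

If φ(s) = φ(t), then 113s ≡ 113t (mod 130). Because gcd(113, 130) = 1, we may cancel 113 to get s ≡ t (mod 130).
Thus φ is injective.
We now compute 113⁻¹ mod 130 explicitly. Euclid's algorithm: 130 = 1·113 + 17, 113 = 6·17 + 11, 17 = 1·11 + 6, 11 = 1·6 + 5, 6 = 1·5 + 1; back-substituting gives 1 = 107·113 − 93·130, so 113⁻¹ ≡ 107 (mod 130).
Since φ is injective, we compute φ⁻¹(90): solve 113x + 49 ≡ 90 (mod 130), i.e. 113x ≡ 41 (mod 130).
Multiplying by 113⁻¹ = 107 gives x ≡ 107·41 = 4387 = 33·130 + 97 ≡ 97 (mod 130).
Check: φ(97) = 113·97 + 49 = 11010 = 84·130 + 90 ≡ 90 (mod 130).

97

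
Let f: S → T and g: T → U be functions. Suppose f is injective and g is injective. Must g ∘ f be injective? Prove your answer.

Suppose (g ∘ f)(u) = (g ∘ f)(v), i.e. g(f(u)) = g(f(v)).
Since g is injective, f(u) = f(v). Since f is injective, u = v. So g ∘ f is injective.

injective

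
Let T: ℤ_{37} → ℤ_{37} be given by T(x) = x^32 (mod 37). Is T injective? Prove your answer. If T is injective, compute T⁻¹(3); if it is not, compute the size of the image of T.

10

T(1) = 1^32 = 1.
T(6): Repeated squaring mod 37: 6^1 ≡ 6, 6^2 ≡ 6² = 36, 6^4 ≡ 36² = 1296 ≡ 1, 6^8 ≡ 1² = 1, 6^16 ≡ 1² = 1, 6^32 ≡ 1² = 1. So 6^32 ≡ 1 (mod 37).
So T(1) = T(6) = 1 while 1 ≠ 6, so T is not injective.
Since T is not injective, we determine |image(T)|. Computing x^32 mod 37 for each x (by repeated squaring, reducing mod 37 at every step), the values T(0), T(1), …, T(36) are: 0, 1, 7, 16, 12, 9, 1, 9, 10, 34, 26, 10, 7, 12, 26, 33, 33, 34, 16, 16, 34, 33, 33, 26, 12, 7, 10, 26, 34, 10, 9, 1, 9, 12, 16, 7, 1.
The distinct values are {0, 1, 7, 9, 10, 12, 16, 26, 33, 34}; there are 10 of them.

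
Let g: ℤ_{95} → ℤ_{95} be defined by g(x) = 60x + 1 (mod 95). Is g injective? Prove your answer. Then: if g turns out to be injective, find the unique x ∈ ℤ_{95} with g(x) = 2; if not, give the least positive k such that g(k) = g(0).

19

We have gcd(60, 95) = 5 > 1. Taking x_1 = 0 and x_2 = 19: g(0) = 1 and g(19) = 60·19 + 1 = 1141 ≡ 1 (mod 95).
So g(0) = g(19) while 0 ≠ 19, thus g is not injective.
Since g is not injective, we find the least positive k with g(k) = g(0): this means 60k ≡ 0 (mod 95), i.e. 95 ∣ 60k. Since gcd(60, 95) = 5, dividing through by 5 this holds exactly when 19 ∣ 12k, and as gcd(12, 19) = 1, exactly when 19 ∣ k.
The smallest positive such k is 19.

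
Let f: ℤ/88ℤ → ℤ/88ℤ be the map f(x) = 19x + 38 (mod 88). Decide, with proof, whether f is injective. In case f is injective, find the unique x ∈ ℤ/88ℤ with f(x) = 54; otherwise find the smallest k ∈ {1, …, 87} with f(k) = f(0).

24

Suppose f(u) = f(v) in ℤ/88ℤ. Then 19u + 38 ≡ 19v + 38 (mod 88), hence 19(u − v) ≡ 0 (mod 88).
Since gcd(19, 88) = 1, 19 is invertible modulo 88, hence u − v ≡ 0 (mod 88), i.e. u = v.
Hence f is injective.
We now compute 19⁻¹ mod 88 explicitly. Euclid's algorithm: 88 = 4·19 + 12, 19 = 1·12 + 7, 12 = 1·7 + 5, 7 = 1·5 + 2, 5 = 2·2 + 1; back-substituting gives 1 = 51·19 − 11·88, so 19⁻¹ ≡ 51 (mod 88).
Since f is injective, we find f⁻¹(54): we need 19x ≡ 54 − 38 ≡ 16 (mod 88). Using 19⁻¹ = 51: x ≡ 51·16 = 816 = 9·88 + 24, so x = 24.
Check: f(24) = 19·24 + 38 = 494 = 5·88 + 54 ≡ 54 (mod 88).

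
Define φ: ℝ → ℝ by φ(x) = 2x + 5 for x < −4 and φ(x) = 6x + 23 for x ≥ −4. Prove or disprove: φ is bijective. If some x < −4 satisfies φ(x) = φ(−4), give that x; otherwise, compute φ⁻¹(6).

Both pieces are strictly increasing (slopes 2 and 6), so each is injective on its own interval.
The left piece maps (−∞, −4) onto (−∞, −3); the right piece maps [−4, ∞) onto [−1, ∞).
The images leave a gap (−3 has no preimage), so φ is not surjective, hence not bijective.
Because the two images are disjoint, no x < −4 has φ(x) = φ(−4), so we compute φ⁻¹(6): 6 lies in [−1, ∞), so solve 6x + 23 = 6: x = (6 − 23)/6 = −17/6.

-17/6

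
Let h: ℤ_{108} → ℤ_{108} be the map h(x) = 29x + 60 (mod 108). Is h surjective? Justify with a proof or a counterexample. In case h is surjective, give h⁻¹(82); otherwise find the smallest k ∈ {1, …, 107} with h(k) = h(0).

Since gcd(29, 108) = 1, 29 is invertible modulo 108. Euclid's algorithm: 108 = 3·29 + 21, 29 = 1·21 + 8, 21 = 2·8 + 5, 8 = 1·5 + 3, 5 = 1·3 + 2, 3 = 1·2 + 1; back-substituting gives 1 = 41·29 − 11·108, so 29⁻¹ ≡ 41 (mod 108).
Then y ↦ 41(y − 60) is a two-sided inverse to h, so every y ∈ ℤ_{108} has a preimage.
So h is surjective.
Since h is surjective, we find h⁻¹(82): we need 29x ≡ 82 − 60 ≡ 22 (mod 108). Using 29⁻¹ = 41: x ≡ 41·22 = 902 = 8·108 + 38, so x = 38.
Check: h(38) = 29·38 + 60 = 1162 = 10·108 + 82 ≡ 82 (mod 108).

38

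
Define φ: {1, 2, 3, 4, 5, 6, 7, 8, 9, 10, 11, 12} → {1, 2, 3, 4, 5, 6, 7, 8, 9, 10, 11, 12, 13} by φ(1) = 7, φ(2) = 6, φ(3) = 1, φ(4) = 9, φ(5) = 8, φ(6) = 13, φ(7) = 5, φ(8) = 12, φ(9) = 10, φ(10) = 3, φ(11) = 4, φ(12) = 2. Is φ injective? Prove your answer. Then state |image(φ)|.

The values φ(1), …, φ(12) are 7, 6, 1, 9, 8, 13, 5, 12, 10, 3, 4, 2 — all distinct.
So φ(s) = φ(t) only when s = t, and φ is injective.
The image of φ is {1, 2, 3, 4, 5, 6, 7, 8, 9, 10, 12, 13}, which has 12 elements.

12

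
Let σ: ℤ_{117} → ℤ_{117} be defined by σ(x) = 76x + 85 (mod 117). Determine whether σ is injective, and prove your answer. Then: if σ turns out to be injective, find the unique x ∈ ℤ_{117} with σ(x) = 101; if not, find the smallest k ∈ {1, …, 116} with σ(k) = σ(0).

If σ(x_1) = σ(x_2), then 76x_1 ≡ 76x_2 (mod 117). Because gcd(76, 117) = 1, we may cancel 76 to get x_1 ≡ x_2 (mod 117).
Thus σ is injective.
We now compute 76⁻¹ mod 117 explicitly. Euclid's algorithm: 117 = 1·76 + 41, 76 = 1·41 + 35, 41 = 1·35 + 6, 35 = 5·6 + 5, 6 = 1·5 + 1; back-substituting gives 1 = 97·76 − 63·117, so 76⁻¹ ≡ 97 (mod 117).
Since σ is injective, we find σ⁻¹(101): we need 76x ≡ 101 − 85 ≡ 16 (mod 117). Using 76⁻¹ = 97: x ≡ 97·16 = 1552 = 13·117 + 31, so x = 31.
Check: σ(31) = 76·31 + 85 = 2441 = 20·117 + 101 ≡ 101 (mod 117).

31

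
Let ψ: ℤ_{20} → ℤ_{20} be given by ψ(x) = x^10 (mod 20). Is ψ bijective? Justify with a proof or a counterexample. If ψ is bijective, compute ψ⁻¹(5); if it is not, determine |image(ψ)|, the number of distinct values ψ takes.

ψ(4): Repeated squaring mod 20: 4^1 ≡ 4, 4^2 ≡ 4² = 16, 4^4 ≡ 16² = 256 ≡ 16, 4^8 ≡ 16² = 256 ≡ 16. Since 10 = 8 + 2, 4^10 ≡ 16·16: 16·16 = 256 ≡ 16. So 4^10 ≡ 16 (mod 20).
ψ(6): Repeated squaring mod 20: 6^1 ≡ 6, 6^2 ≡ 6² = 36 ≡ 16, 6^4 ≡ 16² = 256 ≡ 16, 6^8 ≡ 16² = 256 ≡ 16. Since 10 = 8 + 2, 6^10 ≡ 16·16: 16·16 = 256 ≡ 16. So 6^10 ≡ 16 (mod 20).
So ψ(4) = ψ(6) = 16 while 4 ≠ 6, thus ψ is not injective, hence not bijective.
Since ψ is not bijective, we determine |image(ψ)|. Computing x^10 mod 20 for each x (by repeated squaring, reducing mod 20 at every step), the values ψ(0), ψ(1), …, ψ(19) are: 0, 1, 4, 9, 16, 5, 16, 9, 4, 1, 0, 1, 4, 9, 16, 5, 16, 9, 4, 1.
The distinct values are {0, 1, 4, 5, 9, 16}; there are 6 of them.

6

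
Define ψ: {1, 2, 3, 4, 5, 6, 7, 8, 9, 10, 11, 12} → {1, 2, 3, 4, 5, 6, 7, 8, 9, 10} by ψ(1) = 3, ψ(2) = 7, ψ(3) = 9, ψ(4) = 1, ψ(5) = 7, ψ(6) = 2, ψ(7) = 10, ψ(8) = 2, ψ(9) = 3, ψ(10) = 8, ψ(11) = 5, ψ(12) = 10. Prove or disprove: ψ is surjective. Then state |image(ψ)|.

No element maps to 4, so ψ is not surjective.
The image of ψ is {1, 2, 3, 5, 7, 8, 9, 10}, which has 8 elements.

8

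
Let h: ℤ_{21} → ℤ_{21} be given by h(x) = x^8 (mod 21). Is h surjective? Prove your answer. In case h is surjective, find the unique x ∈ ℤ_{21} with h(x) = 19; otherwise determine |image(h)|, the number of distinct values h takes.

8

h(2): Repeated squaring mod 21: 2^1 ≡ 2, 2^2 ≡ 2² = 4, 2^4 ≡ 4² = 16, 2^8 ≡ 16² = 256 ≡ 4. So 2^8 ≡ 4 (mod 21).
h(5): Repeated squaring mod 21: 5^1 ≡ 5, 5^2 ≡ 5² = 25 ≡ 4, 5^4 ≡ 4² = 16, 5^8 ≡ 16² = 256 ≡ 4. So 5^8 ≡ 4 (mod 21).
So h(2) = h(5) = 4 while 2 ≠ 5, so h is not injective.
A non-injective map from the 21-element set ℤ_{21} to itself takes at most 20 distinct values, so it cannot be surjective. Thus h is not surjective.
Since h is not surjective, we determine |image(h)|. Computing x^8 mod 21 for each x (by repeated squaring, reducing mod 21 at every step), the values h(0), h(1), …, h(20) are: 0, 1, 4, 9, 16, 4, 15, 7, 1, 18, 16, 16, 18, 1, 7, 15, 4, 16, 9, 4, 1.
The distinct values are {0, 1, 4, 7, 9, 15, 16, 18}; there are 8 of them.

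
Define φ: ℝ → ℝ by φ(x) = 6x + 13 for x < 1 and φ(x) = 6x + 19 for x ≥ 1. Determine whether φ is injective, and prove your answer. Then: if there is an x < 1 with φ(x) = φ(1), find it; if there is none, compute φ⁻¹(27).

Both pieces are strictly increasing (slopes 6 and 6), so each is injective on its own interval.
The left piece maps (−∞, 1) onto (−∞, 19); the right piece maps [1, ∞) onto [25, ∞).
These images are disjoint, so no value is attained by both pieces. Therefore φ is injective.
Because the two images are disjoint, no x < 1 has φ(x) = φ(1), so we compute φ⁻¹(27): 27 lies in [25, ∞), so solve 6x + 19 = 27: x = (27 − 19)/6 = 4/3.

4/3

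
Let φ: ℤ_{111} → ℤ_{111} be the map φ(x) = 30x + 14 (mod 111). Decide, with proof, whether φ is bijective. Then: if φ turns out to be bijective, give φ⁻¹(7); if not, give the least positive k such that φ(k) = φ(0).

37

We have gcd(30, 111) = 3 > 1. Taking a = 0 and b = 37: φ(0) = 14 and φ(37) = 30·37 + 14 = 1124 ≡ 14 (mod 111).
So φ(0) = φ(37) while 0 ≠ 37, thus φ is not injective, hence not bijective.
Since φ is not bijective, we find the least positive k with φ(k) = φ(0): this means 30k ≡ 0 (mod 111), i.e. 111 ∣ 30k. Since gcd(30, 111) = 3, dividing through by 3 this holds exactly when 37 ∣ 10k, and as gcd(10, 37) = 1, exactly when 37 ∣ k.
The smallest positive such k is 37.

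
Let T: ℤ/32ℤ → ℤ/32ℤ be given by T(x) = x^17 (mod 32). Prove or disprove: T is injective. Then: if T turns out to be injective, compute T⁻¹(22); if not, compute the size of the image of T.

T(0) = 0^17 = 0.
T(2): Repeated squaring mod 32: 2^1 ≡ 2, 2^2 ≡ 2² = 4, 2^4 ≡ 4² = 16, 2^8 ≡ 16² = 256 ≡ 0, 2^16 ≡ 0² = 0. Since 17 = 16 + 1, 2^17 ≡ 0·2: 0·2 = 0. So 2^17 ≡ 0 (mod 32).
So T(0) = T(2) = 0 while 0 ≠ 2, thus T is not injective.
Since T is not injective, we determine |image(T)|. Computing x^17 mod 32 for each x (by repeated squaring, reducing mod 32 at every step), the values T(0), T(1), …, T(31) are: 0, 1, 0, 3, 0, 5, 0, 7, 0, 9, 0, 11, 0, 13, 0, 15, 0, 17, 0, 19, 0, 21, 0, 23, 0, 25, 0, 27, 0, 29, 0, 31.
The distinct values are {0, 1, 3, 5, 7, 9, 11, 13, 15, 17, 19, 21, 23, 25, 27, 29, 31}; there are 17 of them.

17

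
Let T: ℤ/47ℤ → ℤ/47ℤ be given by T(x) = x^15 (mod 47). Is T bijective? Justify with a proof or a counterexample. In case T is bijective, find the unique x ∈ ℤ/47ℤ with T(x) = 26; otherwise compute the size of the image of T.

23

Since 47 is prime, the nonzero elements of ℤ/47ℤ form a cyclic group of order 46.
As gcd(15, 46) = 1, raising to the 15th power is a bijection on this group: if a^15 ≡ b^15 then (ab^{−1})^15 = 1, and the only element of order dividing gcd(15, 46) = 1 is 1, so a = b.
With T(0) = 0 this makes T injective on all of ℤ/47ℤ, hence bijective (finite equal-size domain and codomain). In particular T is bijective.
Since T is bijective, we find the preimage of 26. The inverse of x ↦ x^15 on (ℤ/47ℤ)^× is x ↦ x^43, because 15·43 = 645 = 14·46 + 1 ≡ 1 (mod 46) and x^{46} = 1 for x ≠ 0 (Fermat). So T⁻¹(26) = 26^43 mod 47.
Repeated squaring mod 47: 26^1 ≡ 26, 26^2 ≡ 26² = 676 ≡ 18, 26^4 ≡ 18² = 324 ≡ 42, 26^8 ≡ 42² = 1764 ≡ 25, 26^16 ≡ 25² = 625 ≡ 14, 26^32 ≡ 14² = 196 ≡ 8. Since 43 = 32 + 8 + 2 + 1, 26^43 ≡ 8·25·18·26: 8·25 = 200 ≡ 12, then 12·18 = 216 ≡ 28, then 28·26 = 728 ≡ 23. So 26^43 ≡ 23 (mod 47).
Hence T⁻¹(26) = 23.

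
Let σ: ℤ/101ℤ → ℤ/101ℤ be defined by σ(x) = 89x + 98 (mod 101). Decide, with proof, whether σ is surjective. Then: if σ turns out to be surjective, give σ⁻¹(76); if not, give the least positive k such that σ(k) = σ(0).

86

Since gcd(89, 101) = 1, 89 is invertible modulo 101. Euclid's algorithm: 101 = 1·89 + 12, 89 = 7·12 + 5, 12 = 2·5 + 2, 5 = 2·2 + 1; back-substituting gives 1 = 42·89 − 37·101, so 89⁻¹ ≡ 42 (mod 101).
Then y ↦ 42(y − 98) is a two-sided inverse to σ, so every y ∈ ℤ/101ℤ has a preimage.
So σ is surjective.
Since σ is surjective, we compute σ⁻¹(76): solve 89x + 98 ≡ 76 (mod 101), i.e. 89x ≡ 79 (mod 101).
Multiplying by 89⁻¹ = 42 gives x ≡ 42·79 = 3318 = 32·101 + 86 ≡ 86 (mod 101).
Check: σ(86) = 89·86 + 98 = 7752 = 76·101 + 76 ≡ 76 (mod 101).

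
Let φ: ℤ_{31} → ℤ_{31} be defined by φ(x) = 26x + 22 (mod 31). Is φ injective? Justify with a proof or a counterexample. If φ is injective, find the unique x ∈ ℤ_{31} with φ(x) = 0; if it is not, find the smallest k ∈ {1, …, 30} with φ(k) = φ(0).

23

Suppose φ(x_1) = φ(x_2) in ℤ_{31}. Then 26x_1 + 22 ≡ 26x_2 + 22 (mod 31), so 26(x_1 − x_2) ≡ 0 (mod 31).
Since gcd(26, 31) = 1, 26 is invertible modulo 31, hence x_1 − x_2 ≡ 0 (mod 31), i.e. x_1 = x_2.
So φ is injective.
We now compute 26⁻¹ mod 31 explicitly. Euclid's algorithm: 31 = 1·26 + 5, 26 = 5·5 + 1; back-substituting gives 1 = 6·26 − 5·31, so 26⁻¹ ≡ 6 (mod 31).
Since φ is injective, we find φ⁻¹(0): we need 26x ≡ 0 − 22 ≡ 9 (mod 31). Using 26⁻¹ = 6: x ≡ 6·9 = 54 = 1·31 + 23, so x = 23.
Check: φ(23) = 26·23 + 22 = 620 = 20·31 + 0 ≡ 0 (mod 31).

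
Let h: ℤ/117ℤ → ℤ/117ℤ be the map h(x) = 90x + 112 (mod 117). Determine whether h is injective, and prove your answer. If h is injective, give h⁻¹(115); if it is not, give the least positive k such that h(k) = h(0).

We have gcd(90, 117) = 9 > 1. Taking u = 0 and v = 13: h(0) = 112 and h(13) = 90·13 + 112 = 1282 ≡ 112 (mod 117).
So h(0) = h(13) while 0 ≠ 13, thus h is not injective.
Since h is not injective, we find the least positive k with h(k) = h(0): this means 90k ≡ 0 (mod 117), i.e. 117 ∣ 90k. Since gcd(90, 117) = 9, dividing through by 9 this holds exactly when 13 ∣ 10k, and as gcd(10, 13) = 1, exactly when 13 ∣ k.
The smallest positive such k is 13.

13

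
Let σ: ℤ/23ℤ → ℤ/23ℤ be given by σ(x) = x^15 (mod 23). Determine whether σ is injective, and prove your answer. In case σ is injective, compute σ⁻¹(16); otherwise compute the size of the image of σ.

2

Since 23 is prime, the nonzero elements of ℤ/23ℤ form a cyclic group of order 22.
As gcd(15, 22) = 1, raising to the 15th power is a bijection on this group: if x_1^15 ≡ x_2^15 then (x_1x_2^{−1})^15 = 1, and the only element of order dividing gcd(15, 22) = 1 is 1, so x_1 = x_2.
With σ(0) = 0 this makes σ injective on all of ℤ/23ℤ, hence bijective (finite equal-size domain and codomain). In particular σ is injective.
Since σ is injective, we find the preimage of 16. The inverse of x ↦ x^15 on (ℤ/23ℤ)^× is x ↦ x^3, because 15·3 = 45 = 2·22 + 1 ≡ 1 (mod 22) and x^{22} = 1 for x ≠ 0 (Fermat). So σ⁻¹(16) = 16^3 mod 23.
Repeated squaring mod 23: 16^1 ≡ 16, 16^2 ≡ 16² = 256 ≡ 3. Since 3 = 2 + 1, 16^3 ≡ 3·16: 3·16 = 48 ≡ 2. So 16^3 ≡ 2 (mod 23).
Hence σ⁻¹(16) = 2.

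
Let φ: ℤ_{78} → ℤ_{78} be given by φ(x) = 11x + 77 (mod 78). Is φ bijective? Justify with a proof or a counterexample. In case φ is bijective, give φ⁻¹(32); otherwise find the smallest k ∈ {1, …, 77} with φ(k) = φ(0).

3

Recall: φ is injective if φ(a) = φ(b) implies a = b.
If φ(a) = φ(b), then 11a ≡ 11b (mod 78). Because gcd(11, 78) = 1, we may cancel 11 to get a ≡ b (mod 78).
We now compute 11⁻¹ mod 78 explicitly. Euclid's algorithm: 78 = 7·11 + 1; back-substituting gives 1 = 71·11 − 10·78, so 11⁻¹ ≡ 71 (mod 78).
Then y ↦ 71(y − 77) is a two-sided inverse to φ, so every y ∈ ℤ_{78} has a preimage.
Thus φ is bijective.
Since φ is bijective, we find φ⁻¹(32): we need 11x ≡ 32 − 77 ≡ 33 (mod 78). Using 11⁻¹ = 71: x ≡ 71·33 = 2343 = 30·78 + 3, so x = 3.
Check: φ(3) = 11·3 + 77 = 110 = 1·78 + 32 ≡ 32 (mod 78).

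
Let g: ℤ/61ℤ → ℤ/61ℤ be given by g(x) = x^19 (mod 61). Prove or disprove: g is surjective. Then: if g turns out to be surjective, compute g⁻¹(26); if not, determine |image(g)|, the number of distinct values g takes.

Since 61 is prime, the nonzero elements of ℤ/61ℤ form a cyclic group of order 60.
As gcd(19, 60) = 1, raising to the 19th power is a bijection on this group: if a^19 ≡ b^19 then (ab^{−1})^19 = 1, and the only element of order dividing gcd(19, 60) = 1 is 1, so a = b.
With g(0) = 0 this makes g injective on all of ℤ/61ℤ, hence bijective (finite equal-size domain and codomain). In particular g is surjective.
Since g is surjective, we find the preimage of 26. The inverse of x ↦ x^19 on (ℤ/61ℤ)^× is x ↦ x^19, because 19·19 = 361 = 6·60 + 1 ≡ 1 (mod 60) and x^{60} = 1 for x ≠ 0 (Fermat). So g⁻¹(26) = 26^19 mod 61.
Repeated squaring mod 61: 26^1 ≡ 26, 26^2 ≡ 26² = 676 ≡ 5, 26^4 ≡ 5² = 25, 26^8 ≡ 25² = 625 ≡ 15, 26^16 ≡ 15² = 225 ≡ 42. Since 19 = 16 + 2 + 1, 26^19 ≡ 42·5·26: 42·5 = 210 ≡ 27, then 27·26 = 702 ≡ 31. So 26^19 ≡ 31 (mod 61).
Hence g⁻¹(26) = 31.

31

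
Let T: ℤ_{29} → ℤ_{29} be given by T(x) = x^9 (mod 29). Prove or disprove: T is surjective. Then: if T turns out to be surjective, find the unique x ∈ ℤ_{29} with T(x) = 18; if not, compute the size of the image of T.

Since 29 is prime, the nonzero elements of ℤ_{29} form a cyclic group of order 28.
As gcd(9, 28) = 1, raising to the 9th power is a bijection on this group: if u^9 ≡ v^9 then (uv^{−1})^9 = 1, and the only element of order dividing gcd(9, 28) = 1 is 1, so u = v.
With T(0) = 0 this makes T injective on all of ℤ_{29}, hence bijective (finite equal-size domain and codomain). In particular T is surjective.
Since T is surjective, we find the preimage of 18. The inverse of x ↦ x^9 on (ℤ_{29})^× is x ↦ x^25, because 9·25 = 225 = 8·28 + 1 ≡ 1 (mod 28) and x^{28} = 1 for x ≠ 0 (Fermat). So T⁻¹(18) = 18^25 mod 29.
Repeated squaring mod 29: 18^1 ≡ 18, 18^2 ≡ 18² = 324 ≡ 5, 18^4 ≡ 5² = 25, 18^8 ≡ 25² = 625 ≡ 16, 18^16 ≡ 16² = 256 ≡ 24. Since 25 = 16 + 8 + 1, 18^25 ≡ 24·16·18: 24·16 = 384 ≡ 7, then 7·18 = 126 ≡ 10. So 18^25 ≡ 10 (mod 29).
Hence T⁻¹(18) = 10.

10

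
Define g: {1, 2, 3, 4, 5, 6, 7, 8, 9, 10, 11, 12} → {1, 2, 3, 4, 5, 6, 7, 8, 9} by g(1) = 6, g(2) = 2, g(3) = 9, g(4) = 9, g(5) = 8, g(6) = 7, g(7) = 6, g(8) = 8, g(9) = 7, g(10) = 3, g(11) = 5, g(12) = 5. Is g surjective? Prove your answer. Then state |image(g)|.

7

No element maps to 1, so g is not surjective.
The image of g is {2, 3, 5, 6, 7, 8, 9}, which has 7 elements.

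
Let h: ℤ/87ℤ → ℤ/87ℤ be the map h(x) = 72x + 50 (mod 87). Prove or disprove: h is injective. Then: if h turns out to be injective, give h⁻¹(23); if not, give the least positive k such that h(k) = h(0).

29

Recall: h is injective when h(u) = h(v) forces u = v.
We have gcd(72, 87) = 3 > 1. Taking u = 0 and v = 29: h(0) = 50 and h(29) = 72·29 + 50 = 2138 ≡ 50 (mod 87).
So h(0) = h(29) while 0 ≠ 29, therefore h is not injective.
Since h is not injective, we find the least positive k with h(k) = h(0): this means 72k ≡ 0 (mod 87), i.e. 87 ∣ 72k. Since gcd(72, 87) = 3, dividing through by 3 this holds exactly when 29 ∣ 24k, and as gcd(24, 29) = 1, exactly when 29 ∣ k.
The smallest positive such k is 29.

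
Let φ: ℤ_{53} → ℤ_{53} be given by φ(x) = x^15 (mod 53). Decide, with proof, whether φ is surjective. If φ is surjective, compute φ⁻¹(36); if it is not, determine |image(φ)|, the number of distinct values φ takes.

47

Since 53 is prime, the nonzero elements of ℤ_{53} form a cyclic group of order 52.
As gcd(15, 52) = 1, raising to the 15th power is a bijection on this group: if u^15 ≡ v^15 then (uv^{−1})^15 = 1, and the only element of order dividing gcd(15, 52) = 1 is 1, so u = v.
With φ(0) = 0 this makes φ injective on all of ℤ_{53}, hence bijective (finite equal-size domain and codomain). In particular φ is surjective.
Since φ is surjective, we find the preimage of 36. The inverse of x ↦ x^15 on (ℤ_{53})^× is x ↦ x^7, because 15·7 = 105 = 2·52 + 1 ≡ 1 (mod 52) and x^{52} = 1 for x ≠ 0 (Fermat). So φ⁻¹(36) = 36^7 mod 53.
Repeated squaring mod 53: 36^1 ≡ 36, 36^2 ≡ 36² = 1296 ≡ 24, 36^4 ≡ 24² = 576 ≡ 46. Since 7 = 4 + 2 + 1, 36^7 ≡ 46·24·36: 46·24 = 1104 ≡ 44, then 44·36 = 1584 ≡ 47. So 36^7 ≡ 47 (mod 53).
Hence φ⁻¹(36) = 47.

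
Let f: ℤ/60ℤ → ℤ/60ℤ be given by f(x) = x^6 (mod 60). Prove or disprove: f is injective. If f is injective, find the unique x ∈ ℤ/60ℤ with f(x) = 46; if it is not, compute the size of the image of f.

12

f(2): Repeated squaring mod 60: 2^1 ≡ 2, 2^2 ≡ 2² = 4, 2^4 ≡ 4² = 16. Since 6 = 4 + 2, 2^6 ≡ 16·4: 16·4 = 64 ≡ 4. So 2^6 ≡ 4 (mod 60).
f(8): Repeated squaring mod 60: 8^1 ≡ 8, 8^2 ≡ 8² = 64 ≡ 4, 8^4 ≡ 4² = 16. Since 6 = 4 + 2, 8^6 ≡ 16·4: 16·4 = 64 ≡ 4. So 8^6 ≡ 4 (mod 60).
So f(2) = f(8) = 4 while 2 ≠ 8, therefore f is not injective.
Since f is not injective, we determine |image(f)|. Computing x^6 mod 60 for each x (by repeated squaring, reducing mod 60 at every step), the values f(0), f(1), …, f(59) are: 0, 1, 4, 9, 16, 25, 36, 49, 4, 21, 40, 1, 24, 49, 16, 45, 16, 49, 24, 1, 40, 21, 4, 49, 36, 25, 16, 9, 4, 1, 0, 1, 4, 9, 16, 25, 36, 49, 4, 21, 40, 1, 24, 49, 16, 45, 16, 49, 24, 1, 40, 21, 4, 49, 36, 25, 16, 9, 4, 1.
The distinct values are {0, 1, 4, 9, 16, 21, 24, 25, 36, 40, 45, 49}; there are 12 of them.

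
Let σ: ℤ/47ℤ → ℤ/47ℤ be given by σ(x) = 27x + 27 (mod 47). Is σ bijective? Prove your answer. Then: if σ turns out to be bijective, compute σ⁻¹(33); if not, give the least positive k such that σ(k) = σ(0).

42

Suppose σ(u) = σ(v) in ℤ/47ℤ. Then 27u + 27 ≡ 27v + 27 (mod 47), therefore 27(u − v) ≡ 0 (mod 47).
Since gcd(27, 47) = 1, 27 is invertible modulo 47, therefore u − v ≡ 0 (mod 47), i.e. u = v.
We now compute 27⁻¹ mod 47 explicitly. Euclid's algorithm: 47 = 1·27 + 20, 27 = 1·20 + 7, 20 = 2·7 + 6, 7 = 1·6 + 1; back-substituting gives 1 = 7·27 − 4·47, so 27⁻¹ ≡ 7 (mod 47).
Then y ↦ 7(y − 27) is a two-sided inverse to σ, so every y ∈ ℤ/47ℤ has a preimage.
Hence σ is bijective.
Since σ is bijective, we find σ⁻¹(33): we need 27x ≡ 33 − 27 ≡ 6 (mod 47). Using 27⁻¹ = 7: x ≡ 7·6 = 42, so x = 42.
Check: σ(42) = 27·42 + 27 = 1161 = 24·47 + 33 ≡ 33 (mod 47).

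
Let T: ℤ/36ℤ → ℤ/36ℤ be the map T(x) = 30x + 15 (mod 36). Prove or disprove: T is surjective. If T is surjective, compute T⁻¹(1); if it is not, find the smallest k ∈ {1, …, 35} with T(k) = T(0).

6

Recall that T is surjective if every y in the codomain equals T(x) for some x in the domain.
Since gcd(30, 36) = 6, we have 30x ≡ 0 (mod 6) for all x, so T(x) ≡ 3 (mod 6).
But 0 ≢ 3 (mod 6), so 0 ∈ ℤ/36ℤ has no preimage. Therefore T is not surjective.
Since T is not surjective, we find the least positive k with T(k) = T(0): this means 30k ≡ 0 (mod 36), i.e. 36 ∣ 30k. Since gcd(30, 36) = 6, dividing through by 6 this holds exactly when 6 ∣ 5k, and as gcd(5, 6) = 1, exactly when 6 ∣ k.
The smallest positive such k is 6.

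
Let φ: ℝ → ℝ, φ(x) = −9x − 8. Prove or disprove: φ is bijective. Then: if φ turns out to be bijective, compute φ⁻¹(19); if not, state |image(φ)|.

-3

Suppose φ(a) = φ(b). Then −9a − 8 = −9b − 8, therefore −9a = −9b, so a = b.
For any y ∈ ℝ, x = (y + 8)/(−9) satisfies φ(x) = y.
Thus φ is bijective.
Since φ is bijective, we compute φ⁻¹(19) = (19 + 8)/(−9) = −3.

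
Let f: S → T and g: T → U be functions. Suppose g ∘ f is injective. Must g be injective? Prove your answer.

not injective

No. Take S = {0}, T = {0, 1, 2, 3}, U = {0, 1, 2, 3}, f(a) = a for each a ∈ S, and g(b) = 2 if b ∈ {2, 3} else g(b) = b.
Then g ∘ f = f is injective (S ⊂ T and f is the inclusion), but g(2) = g(3) = 2 with 2 ≠ 3, so g is not injective.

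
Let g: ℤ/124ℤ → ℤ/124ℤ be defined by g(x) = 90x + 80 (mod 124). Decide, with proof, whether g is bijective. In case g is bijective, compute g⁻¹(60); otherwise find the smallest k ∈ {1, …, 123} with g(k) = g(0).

62

We have gcd(90, 124) = 2 > 1. Taking s = 0 and t = 62: g(0) = 80 and g(62) = 90·62 + 80 = 5660 ≡ 80 (mod 124).
So g(0) = g(62) while 0 ≠ 62, therefore g is not injective, hence not bijective.
Since g is not bijective, we find the least positive k with g(k) = g(0): this means 90k ≡ 0 (mod 124), i.e. 124 ∣ 90k. Since gcd(90, 124) = 2, dividing through by 2 this holds exactly when 62 ∣ 45k, and as gcd(45, 62) = 1, exactly when 62 ∣ k.
The smallest positive such k is 62.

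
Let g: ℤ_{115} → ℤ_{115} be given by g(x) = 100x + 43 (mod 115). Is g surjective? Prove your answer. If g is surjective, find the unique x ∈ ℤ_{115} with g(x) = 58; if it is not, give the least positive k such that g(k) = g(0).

23

Since gcd(100, 115) = 5, we have 100x ≡ 0 (mod 5) for all x, so g(x) ≡ 3 (mod 5).
But 0 ≢ 3 (mod 5), so 0 ∈ ℤ_{115} has no preimage. So g is not surjective.
Since g is not surjective, we find the least positive k with g(k) = g(0): this means 100k ≡ 0 (mod 115), i.e. 115 ∣ 100k. Since gcd(100, 115) = 5, dividing through by 5 this holds exactly when 23 ∣ 20k, and as gcd(20, 23) = 1, exactly when 23 ∣ k.
The smallest positive such k is 23.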